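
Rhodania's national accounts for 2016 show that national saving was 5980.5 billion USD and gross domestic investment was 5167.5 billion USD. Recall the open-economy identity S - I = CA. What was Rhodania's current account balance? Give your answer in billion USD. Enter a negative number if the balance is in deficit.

CA = S - I = 5980.5 - 5167.5 = 813.0

813.0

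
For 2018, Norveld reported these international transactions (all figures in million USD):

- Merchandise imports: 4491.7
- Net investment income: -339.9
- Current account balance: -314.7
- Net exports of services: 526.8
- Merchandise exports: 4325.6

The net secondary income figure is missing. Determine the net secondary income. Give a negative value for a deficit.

Current account = goods balance + services balance + net primary income + net secondary income
Sum of the known components = 20.8
Net secondary income = CA - (known components) = -314.7 - 20.8 = -335.5

-335.5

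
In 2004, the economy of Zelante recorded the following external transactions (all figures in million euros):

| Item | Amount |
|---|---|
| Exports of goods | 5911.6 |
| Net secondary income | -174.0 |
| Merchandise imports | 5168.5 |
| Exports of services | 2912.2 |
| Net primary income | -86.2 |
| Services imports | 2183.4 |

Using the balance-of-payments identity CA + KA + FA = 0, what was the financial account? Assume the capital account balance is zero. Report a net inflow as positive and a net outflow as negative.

Goods balance = 5911.6 - 5168.5 = 743.1
Services balance = 2912.2 - 2183.4 = 728.8
Trade balance (goods + services) = 743.1 + 728.8 = 1471.9
Net primary income = -86.2
Net secondary income = -174.0
Current account = 1471.9 + (-86.2) + (-174.0) = 1211.7
Financial account = -(1211.7) = -1211.7

-1211.7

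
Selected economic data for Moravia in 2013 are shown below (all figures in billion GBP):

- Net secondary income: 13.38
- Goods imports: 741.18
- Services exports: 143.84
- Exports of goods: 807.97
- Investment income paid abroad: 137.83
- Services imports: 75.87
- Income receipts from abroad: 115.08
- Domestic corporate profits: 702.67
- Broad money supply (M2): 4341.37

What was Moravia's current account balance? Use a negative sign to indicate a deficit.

Goods balance = 807.97 - 741.18 = 66.79
Services balance = 143.84 - 75.87 = 67.97
Trade balance (goods + services) = 66.79 + 67.97 = 134.76
Net primary income = 115.08 - 137.83 = -22.75
Net secondary income = 13.38
Current account = 134.76 + (-22.75) + 13.38 = 125.39

125.39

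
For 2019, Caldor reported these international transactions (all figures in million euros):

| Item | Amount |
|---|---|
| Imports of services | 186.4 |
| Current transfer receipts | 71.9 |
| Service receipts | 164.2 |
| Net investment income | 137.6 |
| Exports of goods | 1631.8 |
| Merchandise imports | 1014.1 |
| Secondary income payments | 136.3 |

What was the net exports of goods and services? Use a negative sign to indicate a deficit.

Goods balance = 1631.8 - 1014.1 = 617.7
Services balance = 164.2 - 186.4 = -22.2
Trade balance (goods + services) = 617.7 + (-22.2) = 595.5

595.5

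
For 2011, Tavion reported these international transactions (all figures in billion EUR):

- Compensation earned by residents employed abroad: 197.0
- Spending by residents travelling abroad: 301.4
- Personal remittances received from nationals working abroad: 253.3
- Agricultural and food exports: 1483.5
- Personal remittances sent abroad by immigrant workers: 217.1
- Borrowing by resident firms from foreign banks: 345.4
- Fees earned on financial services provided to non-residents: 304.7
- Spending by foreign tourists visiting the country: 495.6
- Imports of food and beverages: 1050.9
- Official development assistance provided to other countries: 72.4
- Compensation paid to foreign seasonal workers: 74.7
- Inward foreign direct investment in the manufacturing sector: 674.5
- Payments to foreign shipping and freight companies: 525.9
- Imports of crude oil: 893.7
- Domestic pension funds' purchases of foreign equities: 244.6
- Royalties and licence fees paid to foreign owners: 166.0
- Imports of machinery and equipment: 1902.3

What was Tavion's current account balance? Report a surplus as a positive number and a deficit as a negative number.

-2470.3

Goods: -1050.9 - 1902.3 + 1483.5 - 893.7 = -2363.4
Services: -525.9 + 495.6 - 301.4 - 166.0 + 304.7 = -193.0
Primary income: -74.7 + 197.0 = 122.3
Secondary income: -72.4 + 253.3 - 217.1 = -36.2
Current account = (-2363.4) + (-193.0) + 122.3 + (-36.2) = -2470.3
(Excluded from the current account — financial account: borrowing by resident firms from foreign banks 345.4, inward foreign direct investment in the manufacturing sector 674.5, domestic pension funds' purchases of foreign equities 244.6.)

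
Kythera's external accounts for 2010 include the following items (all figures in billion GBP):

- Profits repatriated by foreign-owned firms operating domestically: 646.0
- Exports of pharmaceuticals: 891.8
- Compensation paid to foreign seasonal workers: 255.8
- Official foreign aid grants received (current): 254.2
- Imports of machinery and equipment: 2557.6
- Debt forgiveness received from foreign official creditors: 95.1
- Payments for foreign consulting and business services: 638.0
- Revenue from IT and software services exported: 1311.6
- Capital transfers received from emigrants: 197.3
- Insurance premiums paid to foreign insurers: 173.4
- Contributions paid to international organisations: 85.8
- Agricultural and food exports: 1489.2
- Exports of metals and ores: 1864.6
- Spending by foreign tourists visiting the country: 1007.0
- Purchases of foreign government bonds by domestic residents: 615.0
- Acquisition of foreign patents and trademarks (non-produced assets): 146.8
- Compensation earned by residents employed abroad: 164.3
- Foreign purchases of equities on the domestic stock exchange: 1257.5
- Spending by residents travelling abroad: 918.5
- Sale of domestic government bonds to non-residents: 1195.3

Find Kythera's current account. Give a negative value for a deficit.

1707.6

Goods: 891.8 - 2557.6 + 1864.6 + 1489.2 = 1688.0
Services: -638.0 + 1007.0 - 918.5 + 1311.6 - 173.4 = 588.7
Primary income: 164.3 - 255.8 - 646.0 = -737.5
Secondary income: -85.8 + 254.2 = 168.4
Current account = 1688.0 + 588.7 + (-737.5) + 168.4 = 1707.6
(Excluded from the current account — capital account: debt forgiveness received from foreign official creditors 95.1, capital transfers received from emigrants 197.3, acquisition of foreign patents and trademarks (non-produced assets) 146.8; financial account: purchases of foreign government bonds by domestic residents 615.0, foreign purchases of equities on the domestic stock exchange 1257.5, sale of domestic government bonds to non-residents 1195.3.)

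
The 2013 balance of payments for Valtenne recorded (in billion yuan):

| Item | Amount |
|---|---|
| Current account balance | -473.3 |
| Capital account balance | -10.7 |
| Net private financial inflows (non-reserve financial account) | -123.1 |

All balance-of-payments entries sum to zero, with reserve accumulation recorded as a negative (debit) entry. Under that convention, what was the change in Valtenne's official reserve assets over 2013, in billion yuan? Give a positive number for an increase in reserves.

Official reserve transactions balance = -((-473.3) + (-10.7) + (-123.1)) = 607.1
An accumulation of reserves is recorded as a debit (negative entry), so the change in the stock of reserves is the negative of that balance.
Change in official reserves = -(607.1) = -607.1

-607.1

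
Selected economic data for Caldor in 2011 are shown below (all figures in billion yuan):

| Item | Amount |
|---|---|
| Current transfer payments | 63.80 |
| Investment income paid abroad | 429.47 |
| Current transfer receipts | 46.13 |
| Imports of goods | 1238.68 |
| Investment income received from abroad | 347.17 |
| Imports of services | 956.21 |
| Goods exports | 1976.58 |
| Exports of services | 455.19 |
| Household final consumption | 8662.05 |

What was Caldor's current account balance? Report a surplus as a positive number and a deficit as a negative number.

Goods balance = 1976.58 - 1238.68 = 737.90
Services balance = 455.19 - 956.21 = -501.02
Trade balance (goods + services) = 737.90 + (-501.02) = 236.88
Net primary income = 347.17 - 429.47 = -82.30
Net secondary income = 46.13 - 63.80 = -17.67
Current account = 236.88 + (-82.30) + (-17.67) = 136.91

136.91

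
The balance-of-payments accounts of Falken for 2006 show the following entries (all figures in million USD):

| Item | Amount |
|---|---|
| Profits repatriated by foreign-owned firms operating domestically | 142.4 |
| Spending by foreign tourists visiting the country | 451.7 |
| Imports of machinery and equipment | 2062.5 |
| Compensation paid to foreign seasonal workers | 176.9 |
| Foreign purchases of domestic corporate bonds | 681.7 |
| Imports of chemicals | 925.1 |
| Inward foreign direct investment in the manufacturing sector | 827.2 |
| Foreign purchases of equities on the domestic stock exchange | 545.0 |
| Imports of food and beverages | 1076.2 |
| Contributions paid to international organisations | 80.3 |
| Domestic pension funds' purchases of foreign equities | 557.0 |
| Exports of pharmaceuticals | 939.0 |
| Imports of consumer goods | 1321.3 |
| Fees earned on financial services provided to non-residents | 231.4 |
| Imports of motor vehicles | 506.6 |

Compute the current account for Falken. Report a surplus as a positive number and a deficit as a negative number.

-4669.2

Goods: 939.0 - 1076.2 - 1321.3 - 506.6 - 2062.5 - 925.1 = -4952.7
Services: 451.7 + 231.4 = 683.1
Primary income: -176.9 - 142.4 = -319.3
Secondary income: -80.3
Current account = (-4952.7) + 683.1 + (-319.3) + (-80.3) = -4669.2
(Excluded from the current account — financial account: foreign purchases of domestic corporate bonds 681.7, inward foreign direct investment in the manufacturing sector 827.2, foreign purchases of equities on the domestic stock exchange 545.0, domestic pension funds' purchases of foreign equities 557.0.)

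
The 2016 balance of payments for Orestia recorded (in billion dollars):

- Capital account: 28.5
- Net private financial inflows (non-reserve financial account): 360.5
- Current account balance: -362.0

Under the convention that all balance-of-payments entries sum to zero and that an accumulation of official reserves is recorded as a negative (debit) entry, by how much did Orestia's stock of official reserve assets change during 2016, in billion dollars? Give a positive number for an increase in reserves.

Official reserve transactions balance = -((-362.0) + 28.5 + 360.5) = -27.0
An accumulation of reserves is recorded as a debit (negative entry), so the change in the stock of reserves is the negative of that balance.
Change in official reserves = -(-27.0) = 27.0

27.0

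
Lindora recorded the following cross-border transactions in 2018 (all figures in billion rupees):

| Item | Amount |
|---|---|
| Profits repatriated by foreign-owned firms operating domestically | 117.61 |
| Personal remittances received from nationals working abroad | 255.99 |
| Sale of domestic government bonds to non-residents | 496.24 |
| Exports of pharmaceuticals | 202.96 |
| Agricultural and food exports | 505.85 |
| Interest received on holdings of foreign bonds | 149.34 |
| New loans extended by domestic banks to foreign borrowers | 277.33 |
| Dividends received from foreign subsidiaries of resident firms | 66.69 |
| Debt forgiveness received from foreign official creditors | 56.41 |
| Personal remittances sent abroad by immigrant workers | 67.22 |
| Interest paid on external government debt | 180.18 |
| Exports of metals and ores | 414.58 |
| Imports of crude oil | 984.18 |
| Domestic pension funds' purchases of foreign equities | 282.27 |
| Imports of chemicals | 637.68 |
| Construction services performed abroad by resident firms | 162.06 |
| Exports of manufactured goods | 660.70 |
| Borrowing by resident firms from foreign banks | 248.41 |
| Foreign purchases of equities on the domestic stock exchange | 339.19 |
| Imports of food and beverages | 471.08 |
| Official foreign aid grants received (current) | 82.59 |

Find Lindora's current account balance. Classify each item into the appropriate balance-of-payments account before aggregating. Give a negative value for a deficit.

42.81

Goods: 505.85 + 202.96 - 637.68 - 984.18 + 660.70 + 414.58 - 471.08 = -308.85
Services: 162.06
Primary income: -180.18 + 66.69 - 117.61 + 149.34 = -81.76
Secondary income: -67.22 + 255.99 + 82.59 = 271.36
Current account = (-308.85) + 162.06 + (-81.76) + 271.36 = 42.81
(Excluded from the current account — financial account: sale of domestic government bonds to non-residents 496.24, new loans extended by domestic banks to foreign borrowers 277.33, domestic pension funds' purchases of foreign equities 282.27, borrowing by resident firms from foreign banks 248.41, foreign purchases of equities on the domestic stock exchange 339.19; capital account: debt forgiveness received from foreign official creditors 56.41.)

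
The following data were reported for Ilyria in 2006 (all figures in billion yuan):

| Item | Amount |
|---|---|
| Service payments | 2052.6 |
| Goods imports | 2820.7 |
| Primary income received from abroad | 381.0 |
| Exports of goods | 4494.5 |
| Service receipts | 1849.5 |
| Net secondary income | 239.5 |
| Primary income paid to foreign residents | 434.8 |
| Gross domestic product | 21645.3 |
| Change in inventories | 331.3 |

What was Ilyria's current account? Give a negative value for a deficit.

1656.4

Goods balance = 4494.5 - 2820.7 = 1673.8
Services balance = 1849.5 - 2052.6 = -203.1
Trade balance (goods + services) = 1673.8 + (-203.1) = 1470.7
Net primary income = 381.0 - 434.8 = -53.8
Net secondary income = 239.5
Current account = 1470.7 + (-53.8) + 239.5 = 1656.4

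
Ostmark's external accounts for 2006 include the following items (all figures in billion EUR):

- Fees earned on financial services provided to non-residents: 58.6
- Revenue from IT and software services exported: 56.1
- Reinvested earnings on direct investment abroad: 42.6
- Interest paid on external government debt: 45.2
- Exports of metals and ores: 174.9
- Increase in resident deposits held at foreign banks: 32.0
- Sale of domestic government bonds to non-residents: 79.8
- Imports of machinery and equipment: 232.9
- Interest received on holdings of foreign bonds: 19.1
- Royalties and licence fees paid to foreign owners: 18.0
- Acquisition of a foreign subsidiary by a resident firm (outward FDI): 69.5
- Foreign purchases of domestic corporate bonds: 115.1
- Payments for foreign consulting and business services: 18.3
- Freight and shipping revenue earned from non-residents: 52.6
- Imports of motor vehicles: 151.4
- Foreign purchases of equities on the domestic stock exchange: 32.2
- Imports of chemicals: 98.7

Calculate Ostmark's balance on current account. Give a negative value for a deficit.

-160.6

Goods: -151.4 - 98.7 + 174.9 - 232.9 = -308.1
Services: 56.1 - 18.3 + 58.6 - 18.0 + 52.6 = 131.0
Primary income: 19.1 - 45.2 + 42.6 = 16.5
Current account = (-308.1) + 131.0 + 16.5 = -160.6
(Excluded from the current account — financial account: increase in resident deposits held at foreign banks 32.0, sale of domestic government bonds to non-residents 79.8, acquisition of a foreign subsidiary by a resident firm (outward FDI) 69.5, foreign purchases of domestic corporate bonds 115.1, foreign purchases of equities on the domestic stock exchange 32.2.)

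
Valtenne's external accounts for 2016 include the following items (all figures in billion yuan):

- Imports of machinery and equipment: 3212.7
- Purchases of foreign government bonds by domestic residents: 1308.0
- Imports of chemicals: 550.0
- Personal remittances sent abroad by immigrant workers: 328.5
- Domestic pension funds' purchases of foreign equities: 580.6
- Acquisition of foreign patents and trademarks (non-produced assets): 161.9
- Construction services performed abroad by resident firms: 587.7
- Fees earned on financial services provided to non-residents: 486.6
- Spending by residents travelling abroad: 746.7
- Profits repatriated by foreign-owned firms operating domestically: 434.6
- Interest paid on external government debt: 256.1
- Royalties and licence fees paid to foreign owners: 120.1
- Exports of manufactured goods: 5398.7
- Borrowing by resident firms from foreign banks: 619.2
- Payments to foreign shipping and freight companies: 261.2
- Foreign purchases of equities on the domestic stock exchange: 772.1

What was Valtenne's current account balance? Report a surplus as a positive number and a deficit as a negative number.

563.1

Goods: -550.0 + 5398.7 - 3212.7 = 1636.0
Services: -746.7 + 486.6 - 120.1 - 261.2 + 587.7 = -53.7
Primary income: -256.1 - 434.6 = -690.7
Secondary income: -328.5
Current account = 1636.0 + (-53.7) + (-690.7) + (-328.5) = 563.1
(Excluded from the current account — financial account: purchases of foreign government bonds by domestic residents 1308.0, domestic pension funds' purchases of foreign equities 580.6, borrowing by resident firms from foreign banks 619.2, foreign purchases of equities on the domestic stock exchange 772.1; capital account: acquisition of foreign patents and trademarks (non-produced assets) 161.9.)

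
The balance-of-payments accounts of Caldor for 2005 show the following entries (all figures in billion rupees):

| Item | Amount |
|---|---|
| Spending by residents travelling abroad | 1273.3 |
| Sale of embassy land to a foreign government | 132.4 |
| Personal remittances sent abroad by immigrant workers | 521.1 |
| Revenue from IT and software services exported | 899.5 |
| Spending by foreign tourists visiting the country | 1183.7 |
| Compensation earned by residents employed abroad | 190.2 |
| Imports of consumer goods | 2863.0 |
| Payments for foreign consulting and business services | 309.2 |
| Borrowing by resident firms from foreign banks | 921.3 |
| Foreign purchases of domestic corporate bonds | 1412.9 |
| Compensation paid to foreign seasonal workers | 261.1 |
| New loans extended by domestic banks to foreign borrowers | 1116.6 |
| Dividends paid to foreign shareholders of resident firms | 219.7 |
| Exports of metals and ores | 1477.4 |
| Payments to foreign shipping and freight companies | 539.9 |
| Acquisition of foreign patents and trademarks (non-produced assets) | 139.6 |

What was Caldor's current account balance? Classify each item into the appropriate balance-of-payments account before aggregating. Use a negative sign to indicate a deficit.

-2236.5

Goods: 1477.4 - 2863.0 = -1385.6
Services: 899.5 - 1273.3 - 539.9 - 309.2 + 1183.7 = -39.2
Primary income: -219.7 - 261.1 + 190.2 = -290.6
Secondary income: -521.1
Current account = (-1385.6) + (-39.2) + (-290.6) + (-521.1) = -2236.5
(Excluded from the current account — capital account: sale of embassy land to a foreign government 132.4, acquisition of foreign patents and trademarks (non-produced assets) 139.6; financial account: borrowing by resident firms from foreign banks 921.3, foreign purchases of domestic corporate bonds 1412.9, new loans extended by domestic banks to foreign borrowers 1116.6.)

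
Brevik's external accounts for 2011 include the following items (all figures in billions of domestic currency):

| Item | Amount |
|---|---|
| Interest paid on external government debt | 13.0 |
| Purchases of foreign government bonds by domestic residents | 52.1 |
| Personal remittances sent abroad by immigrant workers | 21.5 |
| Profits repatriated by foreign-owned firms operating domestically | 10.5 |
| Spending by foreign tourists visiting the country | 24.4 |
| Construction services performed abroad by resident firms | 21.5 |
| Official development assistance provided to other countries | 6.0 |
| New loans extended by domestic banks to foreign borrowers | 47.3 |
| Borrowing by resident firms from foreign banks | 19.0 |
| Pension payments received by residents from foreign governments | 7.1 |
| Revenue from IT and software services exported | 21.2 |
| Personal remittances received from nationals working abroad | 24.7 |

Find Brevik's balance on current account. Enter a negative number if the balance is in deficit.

47.9

Services: 21.5 + 21.2 + 24.4 = 67.1
Primary income: -13.0 - 10.5 = -23.5
Secondary income: -21.5 - 6.0 + 24.7 + 7.1 = 4.3
Current account = 67.1 + (-23.5) + 4.3 = 47.9
(Excluded from the current account — financial account: purchases of foreign government bonds by domestic residents 52.1, new loans extended by domestic banks to foreign borrowers 47.3, borrowing by resident firms from foreign banks 19.0.)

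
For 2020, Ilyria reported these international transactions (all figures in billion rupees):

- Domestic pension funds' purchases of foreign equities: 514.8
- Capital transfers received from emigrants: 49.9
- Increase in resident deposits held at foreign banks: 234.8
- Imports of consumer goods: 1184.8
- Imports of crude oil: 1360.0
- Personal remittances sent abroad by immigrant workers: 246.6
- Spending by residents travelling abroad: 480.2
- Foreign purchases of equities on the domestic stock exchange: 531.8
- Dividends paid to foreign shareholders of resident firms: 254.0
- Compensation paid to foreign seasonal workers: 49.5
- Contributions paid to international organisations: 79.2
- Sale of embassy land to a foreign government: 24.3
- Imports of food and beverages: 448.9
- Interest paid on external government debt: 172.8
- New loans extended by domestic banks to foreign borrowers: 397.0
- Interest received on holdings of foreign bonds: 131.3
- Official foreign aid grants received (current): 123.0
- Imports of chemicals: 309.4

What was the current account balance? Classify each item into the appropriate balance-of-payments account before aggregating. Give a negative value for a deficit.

Goods: -448.9 - 309.4 - 1360.0 - 1184.8 = -3303.1
Services: -480.2
Primary income: -49.5 - 254.0 - 172.8 + 131.3 = -345.0
Secondary income: 123.0 - 79.2 - 246.6 = -202.8
Current account = (-3303.1) + (-480.2) + (-345.0) + (-202.8) = -4331.1
(Excluded from the current account — financial account: domestic pension funds' purchases of foreign equities 514.8, increase in resident deposits held at foreign banks 234.8, foreign purchases of equities on the domestic stock exchange 531.8, new loans extended by domestic banks to foreign borrowers 397.0; capital account: capital transfers received from emigrants 49.9, sale of embassy land to a foreign government 24.3.)

-4331.1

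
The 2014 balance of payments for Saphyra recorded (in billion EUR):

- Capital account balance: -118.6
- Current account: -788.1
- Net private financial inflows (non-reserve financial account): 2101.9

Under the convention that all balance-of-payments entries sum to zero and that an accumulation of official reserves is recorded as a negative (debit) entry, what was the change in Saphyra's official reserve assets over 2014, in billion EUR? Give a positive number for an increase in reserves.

Official reserve transactions balance = -((-788.1) + (-118.6) + 2101.9) = -1195.2
An accumulation of reserves is recorded as a debit (negative entry), so the change in the stock of reserves is the negative of that balance.
Change in official reserves = -(-1195.2) = 1195.2

1195.2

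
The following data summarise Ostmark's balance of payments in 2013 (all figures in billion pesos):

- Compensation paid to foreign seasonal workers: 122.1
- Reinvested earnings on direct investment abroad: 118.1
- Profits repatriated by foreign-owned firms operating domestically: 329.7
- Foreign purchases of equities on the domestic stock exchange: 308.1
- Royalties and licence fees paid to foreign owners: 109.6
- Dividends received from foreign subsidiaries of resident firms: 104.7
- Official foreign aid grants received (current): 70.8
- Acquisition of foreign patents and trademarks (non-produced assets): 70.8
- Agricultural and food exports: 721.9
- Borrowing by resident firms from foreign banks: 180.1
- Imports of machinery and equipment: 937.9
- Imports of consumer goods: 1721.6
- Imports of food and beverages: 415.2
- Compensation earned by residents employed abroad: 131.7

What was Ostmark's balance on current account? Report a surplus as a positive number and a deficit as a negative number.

-2488.9

Goods: 721.9 - 1721.6 - 415.2 - 937.9 = -2352.8
Services: -109.6
Primary income: 131.7 + 104.7 - 122.1 + 118.1 - 329.7 = -97.3
Secondary income: 70.8
Current account = (-2352.8) + (-109.6) + (-97.3) + 70.8 = -2488.9
(Excluded from the current account — financial account: foreign purchases of equities on the domestic stock exchange 308.1, borrowing by resident firms from foreign banks 180.1; capital account: acquisition of foreign patents and trademarks (non-produced assets) 70.8.)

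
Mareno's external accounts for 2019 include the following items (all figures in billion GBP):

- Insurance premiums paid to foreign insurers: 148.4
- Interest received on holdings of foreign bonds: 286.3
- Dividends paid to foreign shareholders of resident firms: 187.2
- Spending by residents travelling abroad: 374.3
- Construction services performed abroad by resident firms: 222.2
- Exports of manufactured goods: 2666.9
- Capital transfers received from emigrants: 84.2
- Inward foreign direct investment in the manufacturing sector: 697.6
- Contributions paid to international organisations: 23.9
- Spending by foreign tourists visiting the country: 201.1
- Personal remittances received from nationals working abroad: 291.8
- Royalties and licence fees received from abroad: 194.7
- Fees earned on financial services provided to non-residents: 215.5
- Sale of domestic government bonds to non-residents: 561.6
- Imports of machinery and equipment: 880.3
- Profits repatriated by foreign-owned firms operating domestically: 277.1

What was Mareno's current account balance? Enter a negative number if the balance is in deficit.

Goods: -880.3 + 2666.9 = 1786.6
Services: 215.5 + 194.7 + 201.1 - 374.3 + 222.2 - 148.4 = 310.8
Primary income: -187.2 + 286.3 - 277.1 = -178.0
Secondary income: 291.8 - 23.9 = 267.9
Current account = 1786.6 + 310.8 + (-178.0) + 267.9 = 2187.3
(Excluded from the current account — capital account: capital transfers received from emigrants 84.2; financial account: inward foreign direct investment in the manufacturing sector 697.6, sale of domestic government bonds to non-residents 561.6.)

2187.3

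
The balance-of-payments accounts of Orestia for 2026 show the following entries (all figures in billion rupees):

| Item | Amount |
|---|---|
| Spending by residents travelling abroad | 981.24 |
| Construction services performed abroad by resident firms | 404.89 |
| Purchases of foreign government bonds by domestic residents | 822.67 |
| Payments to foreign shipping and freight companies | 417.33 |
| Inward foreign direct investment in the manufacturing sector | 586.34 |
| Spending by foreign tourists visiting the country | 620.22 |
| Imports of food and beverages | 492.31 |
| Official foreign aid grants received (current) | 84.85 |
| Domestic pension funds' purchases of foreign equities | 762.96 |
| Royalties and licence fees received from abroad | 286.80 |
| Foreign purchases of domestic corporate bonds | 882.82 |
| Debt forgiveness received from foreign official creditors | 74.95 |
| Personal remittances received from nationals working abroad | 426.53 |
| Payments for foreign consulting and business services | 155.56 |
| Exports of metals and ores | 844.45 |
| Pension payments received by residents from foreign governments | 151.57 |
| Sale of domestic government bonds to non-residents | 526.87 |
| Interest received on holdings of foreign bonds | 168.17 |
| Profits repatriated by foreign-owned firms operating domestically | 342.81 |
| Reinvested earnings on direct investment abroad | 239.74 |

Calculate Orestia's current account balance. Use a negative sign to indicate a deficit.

Goods: 844.45 - 492.31 = 352.14
Services: -981.24 + 286.80 - 155.56 + 404.89 + 620.22 - 417.33 = -242.22
Primary income: 239.74 - 342.81 + 168.17 = 65.10
Secondary income: 151.57 + 426.53 + 84.85 = 662.95
Current account = 352.14 + (-242.22) + 65.10 + 662.95 = 837.97
(Excluded from the current account — financial account: purchases of foreign government bonds by domestic residents 822.67, inward foreign direct investment in the manufacturing sector 586.34, domestic pension funds' purchases of foreign equities 762.96, foreign purchases of domestic corporate bonds 882.82, sale of domestic government bonds to non-residents 526.87; capital account: debt forgiveness received from foreign official creditors 74.95.)

837.97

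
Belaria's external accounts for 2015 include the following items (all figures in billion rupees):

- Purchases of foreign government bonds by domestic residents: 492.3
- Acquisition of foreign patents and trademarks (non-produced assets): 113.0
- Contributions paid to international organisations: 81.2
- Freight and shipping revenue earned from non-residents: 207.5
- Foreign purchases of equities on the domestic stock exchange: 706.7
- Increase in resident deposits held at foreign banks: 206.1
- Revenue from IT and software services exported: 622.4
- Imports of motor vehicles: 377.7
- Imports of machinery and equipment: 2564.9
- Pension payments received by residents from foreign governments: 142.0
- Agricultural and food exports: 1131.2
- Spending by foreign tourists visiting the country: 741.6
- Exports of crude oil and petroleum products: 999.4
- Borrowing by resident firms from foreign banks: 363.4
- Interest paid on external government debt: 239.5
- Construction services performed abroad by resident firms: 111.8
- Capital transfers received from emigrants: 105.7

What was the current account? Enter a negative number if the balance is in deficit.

692.6

Goods: -377.7 + 999.4 - 2564.9 + 1131.2 = -812.0
Services: 741.6 + 207.5 + 622.4 + 111.8 = 1683.3
Primary income: -239.5
Secondary income: 142.0 - 81.2 = 60.8
Current account = (-812.0) + 1683.3 + (-239.5) + 60.8 = 692.6
(Excluded from the current account — financial account: purchases of foreign government bonds by domestic residents 492.3, foreign purchases of equities on the domestic stock exchange 706.7, increase in resident deposits held at foreign banks 206.1, borrowing by resident firms from foreign banks 363.4; capital account: acquisition of foreign patents and trademarks (non-produced assets) 113.0, capital transfers received from emigrants 105.7.)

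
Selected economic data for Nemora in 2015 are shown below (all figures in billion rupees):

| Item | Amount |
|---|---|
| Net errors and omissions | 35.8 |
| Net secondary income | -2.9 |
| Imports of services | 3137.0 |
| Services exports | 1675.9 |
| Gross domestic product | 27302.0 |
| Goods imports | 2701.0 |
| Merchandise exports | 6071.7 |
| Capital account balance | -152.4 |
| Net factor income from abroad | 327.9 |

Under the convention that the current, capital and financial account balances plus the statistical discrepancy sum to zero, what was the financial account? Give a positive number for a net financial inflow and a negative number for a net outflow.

Goods balance = 6071.7 - 2701.0 = 3370.7
Services balance = 1675.9 - 3137.0 = -1461.1
Trade balance (goods + services) = 3370.7 + (-1461.1) = 1909.6
Net primary income = 327.9
Net secondary income = -2.9
Current account = 1909.6 + 327.9 + (-2.9) = 2234.6
Financial account = -(2234.6 + (-152.4) + 35.8) = -2118.0

-2118.0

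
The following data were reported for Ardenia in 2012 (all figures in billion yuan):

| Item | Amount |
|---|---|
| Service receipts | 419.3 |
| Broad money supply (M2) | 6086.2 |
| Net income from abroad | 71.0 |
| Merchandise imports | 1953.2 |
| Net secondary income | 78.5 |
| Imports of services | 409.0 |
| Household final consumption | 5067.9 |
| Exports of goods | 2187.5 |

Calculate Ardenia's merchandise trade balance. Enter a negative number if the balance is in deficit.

234.3

Goods balance = 2187.5 - 1953.2 = 234.3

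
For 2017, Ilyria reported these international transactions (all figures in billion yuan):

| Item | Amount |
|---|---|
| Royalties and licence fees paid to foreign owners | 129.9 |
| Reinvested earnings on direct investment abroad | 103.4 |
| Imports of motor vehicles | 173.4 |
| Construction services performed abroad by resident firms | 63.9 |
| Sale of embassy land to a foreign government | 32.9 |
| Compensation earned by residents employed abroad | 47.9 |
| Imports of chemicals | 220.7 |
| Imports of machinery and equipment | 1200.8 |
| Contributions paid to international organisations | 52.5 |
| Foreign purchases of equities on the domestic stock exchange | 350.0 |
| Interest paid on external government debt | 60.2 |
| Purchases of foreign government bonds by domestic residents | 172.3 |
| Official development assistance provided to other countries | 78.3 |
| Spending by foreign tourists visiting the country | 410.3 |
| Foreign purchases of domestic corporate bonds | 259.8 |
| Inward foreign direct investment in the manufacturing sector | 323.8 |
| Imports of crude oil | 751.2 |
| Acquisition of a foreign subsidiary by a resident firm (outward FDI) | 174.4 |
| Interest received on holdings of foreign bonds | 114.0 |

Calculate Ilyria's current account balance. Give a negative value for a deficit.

Goods: -1200.8 - 220.7 - 751.2 - 173.4 = -2346.1
Services: 410.3 - 129.9 + 63.9 = 344.3
Primary income: 114.0 - 60.2 + 47.9 + 103.4 = 205.1
Secondary income: -78.3 - 52.5 = -130.8
Current account = (-2346.1) + 344.3 + 205.1 + (-130.8) = -1927.5
(Excluded from the current account — capital account: sale of embassy land to a foreign government 32.9; financial account: foreign purchases of equities on the domestic stock exchange 350.0, purchases of foreign government bonds by domestic residents 172.3, foreign purchases of domestic corporate bonds 259.8, inward foreign direct investment in the manufacturing sector 323.8, acquisition of a foreign subsidiary by a resident firm (outward FDI) 174.4.)

-1927.5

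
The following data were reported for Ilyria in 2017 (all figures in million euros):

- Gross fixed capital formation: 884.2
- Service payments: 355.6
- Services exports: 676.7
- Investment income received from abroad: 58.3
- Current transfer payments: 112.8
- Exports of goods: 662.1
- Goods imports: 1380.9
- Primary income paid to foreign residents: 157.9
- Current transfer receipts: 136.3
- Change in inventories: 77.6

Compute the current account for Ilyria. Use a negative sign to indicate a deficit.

Goods balance = 662.1 - 1380.9 = -718.8
Services balance = 676.7 - 355.6 = 321.1
Trade balance (goods + services) = -718.8 + 321.1 = -397.7
Net primary income = 58.3 - 157.9 = -99.6
Net secondary income = 136.3 - 112.8 = 23.5
Current account = -397.7 + (-99.6) + 23.5 = -473.8

-473.8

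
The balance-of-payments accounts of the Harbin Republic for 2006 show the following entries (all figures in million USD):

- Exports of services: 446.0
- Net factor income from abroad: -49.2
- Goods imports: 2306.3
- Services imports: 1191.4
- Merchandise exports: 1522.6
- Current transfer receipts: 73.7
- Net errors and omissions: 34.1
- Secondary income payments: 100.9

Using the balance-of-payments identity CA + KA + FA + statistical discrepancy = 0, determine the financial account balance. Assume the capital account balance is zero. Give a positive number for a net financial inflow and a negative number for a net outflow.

Goods balance = 1522.6 - 2306.3 = -783.7
Services balance = 446.0 - 1191.4 = -745.4
Trade balance (goods + services) = -783.7 + (-745.4) = -1529.1
Net primary income = -49.2
Net secondary income = 73.7 - 100.9 = -27.2
Current account = -1529.1 + (-49.2) + (-27.2) = -1605.5
Financial account = -(-1605.5 + 34.1) = 1571.4

1571.4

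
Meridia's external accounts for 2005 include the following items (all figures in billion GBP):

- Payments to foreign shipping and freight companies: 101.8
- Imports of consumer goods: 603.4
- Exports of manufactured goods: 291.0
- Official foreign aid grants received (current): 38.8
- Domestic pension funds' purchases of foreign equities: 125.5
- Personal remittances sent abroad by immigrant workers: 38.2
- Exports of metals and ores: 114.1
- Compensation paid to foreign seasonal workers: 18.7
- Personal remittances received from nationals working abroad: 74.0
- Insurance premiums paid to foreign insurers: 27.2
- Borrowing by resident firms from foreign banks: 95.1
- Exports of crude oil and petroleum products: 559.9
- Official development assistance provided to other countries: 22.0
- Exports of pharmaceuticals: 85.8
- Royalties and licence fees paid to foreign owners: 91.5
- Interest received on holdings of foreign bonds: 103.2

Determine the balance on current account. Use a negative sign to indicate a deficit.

Goods: 114.1 + 85.8 + 559.9 - 603.4 + 291.0 = 447.4
Services: -101.8 - 91.5 - 27.2 = -220.5
Primary income: -18.7 + 103.2 = 84.5
Secondary income: 74.0 - 22.0 + 38.8 - 38.2 = 52.6
Current account = 447.4 + (-220.5) + 84.5 + 52.6 = 364.0
(Excluded from the current account — financial account: domestic pension funds' purchases of foreign equities 125.5, borrowing by resident firms from foreign banks 95.1.)

364.0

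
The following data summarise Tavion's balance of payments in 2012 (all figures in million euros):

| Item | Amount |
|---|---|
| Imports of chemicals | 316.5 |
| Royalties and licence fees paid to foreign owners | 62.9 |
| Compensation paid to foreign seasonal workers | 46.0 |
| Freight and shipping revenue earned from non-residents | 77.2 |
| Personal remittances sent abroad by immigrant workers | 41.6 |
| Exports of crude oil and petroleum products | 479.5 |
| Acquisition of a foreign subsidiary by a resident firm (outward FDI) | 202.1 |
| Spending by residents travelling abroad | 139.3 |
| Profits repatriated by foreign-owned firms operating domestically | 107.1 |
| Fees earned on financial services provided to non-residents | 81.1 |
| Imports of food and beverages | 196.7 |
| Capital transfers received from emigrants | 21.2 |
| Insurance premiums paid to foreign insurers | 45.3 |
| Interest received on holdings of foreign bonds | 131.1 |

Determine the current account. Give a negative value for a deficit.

Goods: -316.5 + 479.5 - 196.7 = -33.7
Services: -62.9 - 45.3 + 77.2 - 139.3 + 81.1 = -89.2
Primary income: -46.0 + 131.1 - 107.1 = -22.0
Secondary income: -41.6
Current account = (-33.7) + (-89.2) + (-22.0) + (-41.6) = -186.5
(Excluded from the current account — financial account: acquisition of a foreign subsidiary by a resident firm (outward FDI) 202.1; capital account: capital transfers received from emigrants 21.2.)

-186.5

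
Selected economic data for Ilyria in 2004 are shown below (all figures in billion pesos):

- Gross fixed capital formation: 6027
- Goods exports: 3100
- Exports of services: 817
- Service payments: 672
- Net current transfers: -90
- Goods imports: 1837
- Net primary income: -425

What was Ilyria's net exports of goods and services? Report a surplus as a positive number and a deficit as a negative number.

1408

Goods balance = 3100 - 1837 = 1263
Services balance = 817 - 672 = 145
Trade balance (goods + services) = 1263 + 145 = 1408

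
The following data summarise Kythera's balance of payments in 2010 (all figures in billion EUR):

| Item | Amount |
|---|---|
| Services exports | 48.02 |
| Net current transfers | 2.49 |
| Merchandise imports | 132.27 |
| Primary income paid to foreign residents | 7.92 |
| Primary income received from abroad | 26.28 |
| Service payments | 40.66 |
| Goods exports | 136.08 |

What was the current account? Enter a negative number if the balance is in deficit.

32.02

Goods balance = 136.08 - 132.27 = 3.81
Services balance = 48.02 - 40.66 = 7.36
Trade balance (goods + services) = 3.81 + 7.36 = 11.17
Net primary income = 26.28 - 7.92 = 18.36
Net secondary income = 2.49
Current account = 11.17 + 18.36 + 2.49 = 32.02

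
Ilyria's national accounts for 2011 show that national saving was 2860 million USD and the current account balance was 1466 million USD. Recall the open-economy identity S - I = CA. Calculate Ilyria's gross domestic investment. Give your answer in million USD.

I = S - CA = 2860 - 1466 = 1394

1394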